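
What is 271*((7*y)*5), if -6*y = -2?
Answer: 9485/3 ≈ 3161.7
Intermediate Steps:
y = ⅓ (y = -⅙*(-2) = ⅓ ≈ 0.33333)
271*((7*y)*5) = 271*((7*(⅓))*5) = 271*((7/3)*5) = 271*(35/3) = 9485/3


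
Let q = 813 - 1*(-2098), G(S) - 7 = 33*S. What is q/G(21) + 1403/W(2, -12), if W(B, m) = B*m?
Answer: -228059/4200 ≈ -54.300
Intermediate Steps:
G(S) = 7 + 33*S
q = 2911 (q = 813 + 2098 = 2911)
q/G(21) + 1403/W(2, -12) = 2911/(7 + 33*21) + 1403/((2*(-12))) = 2911/(7 + 693) + 1403/(-24) = 2911/700 + 1403*(-1/24) = 2911*(1/700) - 1403/24 = 2911/700 - 1403/24 = -228059/4200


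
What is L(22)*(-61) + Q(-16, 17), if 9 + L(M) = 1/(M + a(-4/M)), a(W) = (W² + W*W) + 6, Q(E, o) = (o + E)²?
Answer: 1860419/3396 ≈ 547.83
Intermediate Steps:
Q(E, o) = (E + o)²
a(W) = 6 + 2*W² (a(W) = (W² + W²) + 6 = 2*W² + 6 = 6 + 2*W²)
L(M) = -9 + 1/(6 + M + 32/M²) (L(M) = -9 + 1/(M + (6 + 2*(-4/M)²)) = -9 + 1/(M + (6 + 2*(16/M²))) = -9 + 1/(M + (6 + 32/M²)) = -9 + 1/(6 + M + 32/M²))
L(22)*(-61) + Q(-16, 17) = ((-288 - 53*22² - 9*22³)/(32 + 22³ + 6*22²))*(-61) + (-16 + 17)² = ((-288 - 53*484 - 9*10648)/(32 + 10648 + 6*484))*(-61) + 1² = ((-288 - 25652 - 95832)/(32 + 10648 + 2904))*(-61) + 1 = (-121772/13584)*(-61) + 1 = ((1/13584)*(-121772))*(-61) + 1 = -30443/3396*(-61) + 1 = 1857023/3396 + 1 = 1860419/3396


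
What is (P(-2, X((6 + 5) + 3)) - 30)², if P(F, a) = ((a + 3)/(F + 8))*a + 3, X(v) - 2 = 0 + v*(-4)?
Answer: 186624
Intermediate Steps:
X(v) = 2 - 4*v (X(v) = 2 + (0 + v*(-4)) = 2 + (0 - 4*v) = 2 - 4*v)
P(F, a) = 3 + a*(3 + a)/(8 + F) (P(F, a) = ((3 + a)/(8 + F))*a + 3 = a*(3 + a)/(8 + F) + 3 = 3 + a*(3 + a)/(8 + F))
(P(-2, X((6 + 5) + 3)) - 30)² = ((24 + (2 - 4*((6 + 5) + 3))² + 3*(-2) + 3*(2 - 4*((6 + 5) + 3)))/(8 - 2) - 30)² = ((24 + (2 - 4*(11 + 3))² - 6 + 3*(2 - 4*(11 + 3)))/6 - 30)² = ((24 + (2 - 4*14)² - 6 + 3*(2 - 4*14))/6 - 30)² = ((24 + (2 - 56)² - 6 + 3*(2 - 56))/6 - 30)² = ((24 + (-54)² - 6 + 3*(-54))/6 - 30)² = ((24 + 2916 - 6 - 162)/6 - 30)² = ((⅙)*2772 - 30)² = (462 - 30)² = 432² = 186624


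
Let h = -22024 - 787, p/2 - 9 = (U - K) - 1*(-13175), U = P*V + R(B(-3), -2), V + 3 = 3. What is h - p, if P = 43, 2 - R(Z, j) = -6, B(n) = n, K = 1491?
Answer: -46213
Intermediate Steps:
R(Z, j) = 8 (R(Z, j) = 2 - 1*(-6) = 2 + 6 = 8)
V = 0 (V = -3 + 3 = 0)
U = 8 (U = 43*0 + 8 = 0 + 8 = 8)
p = 23402 (p = 18 + 2*((8 - 1*1491) - 1*(-13175)) = 18 + 2*((8 - 1491) + 13175) = 18 + 2*(-1483 + 13175) = 18 + 2*11692 = 18 + 23384 = 23402)
h = -22811
h - p = -22811 - 1*23402 = -22811 - 23402 = -46213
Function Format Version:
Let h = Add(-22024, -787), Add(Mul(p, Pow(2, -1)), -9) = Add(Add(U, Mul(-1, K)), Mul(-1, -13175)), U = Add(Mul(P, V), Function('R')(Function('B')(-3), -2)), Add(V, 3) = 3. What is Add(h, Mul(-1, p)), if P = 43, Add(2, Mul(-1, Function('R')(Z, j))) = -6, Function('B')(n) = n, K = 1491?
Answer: -46213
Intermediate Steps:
Function('R')(Z, j) = 8 (Function('R')(Z, j) = Add(2, Mul(-1, -6)) = Add(2, 6) = 8)
V = 0 (V = Add(-3, 3) = 0)
U = 8 (U = Add(Mul(43, 0), 8) = Add(0, 8) = 8)
p = 23402 (p = Add(18, Mul(2, Add(Add(8, Mul(-1, 1491)), Mul(-1, -13175)))) = Add(18, Mul(2, Add(Add(8, -1491), 13175))) = Add(18, Mul(2, Add(-1483, 13175))) = Add(18, Mul(2, 11692)) = Add(18, 23384) = 23402)
h = -22811
Add(h, Mul(-1, p)) = Add(-22811, Mul(-1, 23402)) = Add(-22811, -23402) = -46213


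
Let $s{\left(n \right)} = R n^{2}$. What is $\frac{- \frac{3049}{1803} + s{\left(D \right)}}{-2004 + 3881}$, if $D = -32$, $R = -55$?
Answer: $- \frac{101548009}{3384231} \approx -30.006$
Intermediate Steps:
$s{\left(n \right)} = - 55 n^{2}$
$\frac{- \frac{3049}{1803} + s{\left(D \right)}}{-2004 + 3881} = \frac{- \frac{3049}{1803} - 55 \left(-32\right)^{2}}{-2004 + 3881} = \frac{\left(-3049\right) \frac{1}{1803} - 56320}{1877} = \left(- \frac{3049}{1803} - 56320\right) \frac{1}{1877} = \left(- \frac{101548009}{1803}\right) \frac{1}{1877} = - \frac{101548009}{3384231}$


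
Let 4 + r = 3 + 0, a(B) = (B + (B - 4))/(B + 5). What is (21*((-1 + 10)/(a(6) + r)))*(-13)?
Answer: 9009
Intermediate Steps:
a(B) = (-4 + 2*B)/(5 + B) (a(B) = (B + (-4 + B))/(5 + B) = (-4 + 2*B)/(5 + B))
r = -1 (r = -4 + (3 + 0) = -4 + 3 = -1)
(21*((-1 + 10)/(a(6) + r)))*(-13) = (21*((-1 + 10)/(2*(-2 + 6)/(5 + 6) - 1)))*(-13) = (21*(9/(2*4/11 - 1)))*(-13) = (21*(9/(2*(1/11)*4 - 1)))*(-13) = (21*(9/(8/11 - 1)))*(-13) = (21*(9/(-3/11)))*(-13) = (21*(9*(-11/3)))*(-13) = (21*(-33))*(-13) = -693*(-13) = 9009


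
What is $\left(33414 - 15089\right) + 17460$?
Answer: $35785$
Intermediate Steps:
$\left(33414 - 15089\right) + 17460 = 18325 + 17460 = 35785$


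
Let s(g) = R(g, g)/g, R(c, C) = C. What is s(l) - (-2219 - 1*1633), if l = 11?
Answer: 3853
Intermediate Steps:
s(g) = 1 (s(g) = g/g = 1)
s(l) - (-2219 - 1*1633) = 1 - (-2219 - 1*1633) = 1 - (-2219 - 1633) = 1 - 1*(-3852) = 1 + 3852 = 3853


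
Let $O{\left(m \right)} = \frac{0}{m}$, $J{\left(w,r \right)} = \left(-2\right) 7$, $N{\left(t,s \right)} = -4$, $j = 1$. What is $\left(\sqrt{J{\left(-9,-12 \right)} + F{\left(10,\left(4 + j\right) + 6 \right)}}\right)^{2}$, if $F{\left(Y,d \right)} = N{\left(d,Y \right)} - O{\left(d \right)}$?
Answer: $-18$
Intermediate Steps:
$J{\left(w,r \right)} = -14$
$O{\left(m \right)} = 0$
$F{\left(Y,d \right)} = -4$ ($F{\left(Y,d \right)} = -4 - 0 = -4 + 0 = -4$)
$\left(\sqrt{J{\left(-9,-12 \right)} + F{\left(10,\left(4 + j\right) + 6 \right)}}\right)^{2} = \left(\sqrt{-14 - 4}\right)^{2} = \left(\sqrt{-18}\right)^{2} = \left(3 i \sqrt{2}\right)^{2} = -18$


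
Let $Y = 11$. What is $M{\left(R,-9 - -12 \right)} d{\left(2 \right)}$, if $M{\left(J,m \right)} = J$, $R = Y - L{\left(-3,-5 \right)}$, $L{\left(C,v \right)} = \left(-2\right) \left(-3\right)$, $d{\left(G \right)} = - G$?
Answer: $-10$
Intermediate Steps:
$L{\left(C,v \right)} = 6$
$R = 5$ ($R = 11 - 6 = 5$)
$M{\left(R,-9 - -12 \right)} d{\left(2 \right)} = 5 \left(\left(-1\right) 2\right) = 5 \left(-2\right) = -10$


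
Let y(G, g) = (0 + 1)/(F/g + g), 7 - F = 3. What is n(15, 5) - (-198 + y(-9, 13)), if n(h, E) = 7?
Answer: 35452/173 ≈ 204.92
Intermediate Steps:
F = 4 (F = 7 - 1*3 = 7 - 3 = 4)
y(G, g) = 1/(g + 4/g) (y(G, g) = (0 + 1)/(4/g + g) = 1/(g + 4/g))
n(15, 5) - (-198 + y(-9, 13)) = 7 - (-198 + 13/(4 + 13²)) = 7 - (-198 + 13/(4 + 169)) = 7 - (-198 + 13/173) = 7 - 1*(-34241/173) = 7 + 34241/173 = 35452/173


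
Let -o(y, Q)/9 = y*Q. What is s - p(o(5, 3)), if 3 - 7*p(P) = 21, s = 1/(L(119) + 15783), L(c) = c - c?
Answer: 284101/110481 ≈ 2.5715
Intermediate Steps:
o(y, Q) = -9*Q*y (o(y, Q) = -9*y*Q = -9*Q*y)
L(c) = 0
s = 1/15783 (s = 1/(0 + 15783) = 1/15783 ≈ 6.3359e-5)
p(P) = -18/7 (p(P) = 3/7 - ⅐*21 = 3/7 - 3 = -18/7)
s - p(o(5, 3)) = 1/15783 - 1*(-18/7) = 1/15783 + 18/7 = 284101/110481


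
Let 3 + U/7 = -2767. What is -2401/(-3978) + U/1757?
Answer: -10416409/998478 ≈ -10.432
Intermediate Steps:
U = -19390 (U = -21 + 7*(-2767) = -21 - 19369 = -19390)
-2401/(-3978) + U/1757 = -2401/(-3978) - 19390/1757 = -2401*(-1/3978) - 19390*1/1757 = 2401/3978 - 2770/251 = -10416409/998478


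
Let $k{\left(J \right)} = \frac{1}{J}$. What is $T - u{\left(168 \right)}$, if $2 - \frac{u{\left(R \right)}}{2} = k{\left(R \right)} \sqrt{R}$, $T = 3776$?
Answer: $3772 + \frac{\sqrt{42}}{42} \approx 3772.2$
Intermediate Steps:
$u{\left(R \right)} = 4 - \frac{2}{\sqrt{R}}$ ($u{\left(R \right)} = 4 - 2 \frac{\sqrt{R}}{R} = 4 - \frac{2}{\sqrt{R}}$)
$T - u{\left(168 \right)} = 3776 - \left(4 - \frac{2}{2 \sqrt{42}}\right) = 3776 - \left(4 - 2 \frac{\sqrt{42}}{84}\right) = 3776 - \left(4 - \frac{\sqrt{42}}{42}\right) = 3772 + \frac{\sqrt{42}}{42}$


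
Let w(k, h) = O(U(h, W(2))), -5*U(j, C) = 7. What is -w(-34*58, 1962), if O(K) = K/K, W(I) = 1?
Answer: -1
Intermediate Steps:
U(j, C) = -7/5 (U(j, C) = -1/5*7 = -7/5)
O(K) = 1
w(k, h) = 1
-w(-34*58, 1962) = -1*1 = -1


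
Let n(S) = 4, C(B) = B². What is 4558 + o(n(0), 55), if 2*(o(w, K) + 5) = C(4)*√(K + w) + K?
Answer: 9161/2 + 8*√59 ≈ 4642.0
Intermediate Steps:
o(w, K) = -5 + K/2 + 8*√(K + w) (o(w, K) = -5 + (4²*√(K + w) + K)/2 = -5 + (16*√(K + w) + K)/2 = -5 + (K + 16*√(K + w))/2 = -5 + (K/2 + 8*√(K + w)) = -5 + K/2 + 8*√(K + w))
4558 + o(n(0), 55) = 4558 + (-5 + (½)*55 + 8*√(55 + 4)) = 4558 + (-5 + 55/2 + 8*√59) = 4558 + (45/2 + 8*√59) = 9161/2 + 8*√59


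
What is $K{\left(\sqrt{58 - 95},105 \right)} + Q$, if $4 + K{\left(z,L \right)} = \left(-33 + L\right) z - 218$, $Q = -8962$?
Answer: $-9184 + 72 i \sqrt{37} \approx -9184.0 + 437.96 i$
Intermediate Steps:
$K{\left(z,L \right)} = -222 + z \left(-33 + L\right)$ ($K{\left(z,L \right)} = -4 + \left(\left(-33 + L\right) z - 218\right) = -4 + \left(z \left(-33 + L\right) - 218\right) = -4 + \left(-218 + z \left(-33 + L\right)\right) = -222 + z \left(-33 + L\right)$)
$K{\left(\sqrt{58 - 95},105 \right)} + Q = \left(-222 - 33 \sqrt{58 - 95} + 105 \sqrt{58 - 95}\right) - 8962 = \left(-222 - 33 \sqrt{-37} + 105 \sqrt{-37}\right) - 8962 = \left(-222 - 33 i \sqrt{37} + 105 i \sqrt{37}\right) - 8962 = \left(-222 + 72 i \sqrt{37}\right) - 8962 = -9184 + 72 i \sqrt{37}$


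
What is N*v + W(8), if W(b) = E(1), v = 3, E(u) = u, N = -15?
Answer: -44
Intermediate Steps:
W(b) = 1
N*v + W(8) = -15*3 + 1 = -45 + 1 = -44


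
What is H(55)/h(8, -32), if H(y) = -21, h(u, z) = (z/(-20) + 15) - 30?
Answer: 105/67 ≈ 1.5672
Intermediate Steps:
h(u, z) = -15 - z/20 (h(u, z) = (z*(-1/20) + 15) - 30 = (-z/20 + 15) - 30 = (15 - z/20) - 30 = -15 - z/20)
H(55)/h(8, -32) = -21/(-15 - 1/20*(-32)) = -21/(-15 + 8/5) = -21/(-67/5) = -21*(-5/67) = 105/67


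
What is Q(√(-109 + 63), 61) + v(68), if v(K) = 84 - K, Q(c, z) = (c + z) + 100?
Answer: 177 + I*√46 ≈ 177.0 + 6.7823*I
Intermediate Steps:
Q(c, z) = 100 + c + z
Q(√(-109 + 63), 61) + v(68) = (100 + √(-109 + 63) + 61) + (84 - 1*68) = (100 + √(-46) + 61) + (84 - 68) = (100 + I*√46 + 61) + 16 = (161 + I*√46) + 16 = 177 + I*√46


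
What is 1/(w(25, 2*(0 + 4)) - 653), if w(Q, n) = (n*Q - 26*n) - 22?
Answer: -1/683 ≈ -0.0014641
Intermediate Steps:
w(Q, n) = -22 - 26*n + Q*n (w(Q, n) = (Q*n - 26*n) - 22 = (-26*n + Q*n) - 22 = -22 - 26*n + Q*n)
1/(w(25, 2*(0 + 4)) - 653) = 1/((-22 - 52*(0 + 4) + 25*(2*(0 + 4))) - 653) = 1/((-22 - 52*4 + 25*(2*4)) - 653) = 1/((-22 - 26*8 + 25*8) - 653) = 1/((-22 - 208 + 200) - 653) = 1/(-30 - 653) = 1/(-683) = -1/683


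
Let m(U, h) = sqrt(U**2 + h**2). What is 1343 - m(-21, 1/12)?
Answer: 1343 - sqrt(63505)/12 ≈ 1322.0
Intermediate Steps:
1343 - m(-21, 1/12) = 1343 - sqrt((-21)**2 + (1/12)**2) = 1343 - sqrt(441 + (1/12)**2) = 1343 - sqrt(441 + 1/144) = 1343 - sqrt(63505/144) = 1343 - sqrt(63505)/12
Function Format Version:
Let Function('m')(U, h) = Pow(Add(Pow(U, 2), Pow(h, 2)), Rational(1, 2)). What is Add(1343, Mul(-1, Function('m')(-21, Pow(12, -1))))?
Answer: Add(1343, Mul(Rational(-1, 12), Pow(63505, Rational(1, 2)))) ≈ 1322.0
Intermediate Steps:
Add(1343, Mul(-1, Function('m')(-21, Pow(12, -1)))) = Add(1343, Mul(-1, Pow(Add(Pow(-21, 2), Pow(Pow(12, -1), 2)), Rational(1, 2)))) = Add(1343, Mul(-1, Pow(Add(441, Pow(Rational(1, 12), 2)), Rational(1, 2)))) = Add(1343, Mul(-1, Pow(Add(441, Rational(1, 144)), Rational(1, 2)))) = Add(1343, Mul(-1, Pow(Rational(63505, 144), Rational(1, 2)))) = Add(1343, Mul(-1, Mul(Rational(1, 12), Pow(63505, Rational(1, 2))))) = Add(1343, Mul(Rational(-1, 12), Pow(63505, Rational(1, 2))))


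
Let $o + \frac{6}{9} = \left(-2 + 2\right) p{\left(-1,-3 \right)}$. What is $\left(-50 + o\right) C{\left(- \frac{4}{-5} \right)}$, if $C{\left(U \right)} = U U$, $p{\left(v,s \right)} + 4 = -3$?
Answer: $- \frac{2432}{75} \approx -32.427$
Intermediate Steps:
$p{\left(v,s \right)} = -7$ ($p{\left(v,s \right)} = -4 - 3 = -7$)
$o = - \frac{2}{3}$ ($o = - \frac{2}{3} + \left(-2 + 2\right) \left(-7\right) = - \frac{2}{3} + 0 \left(-7\right) = - \frac{2}{3} + 0 = - \frac{2}{3} \approx -0.66667$)
$C{\left(U \right)} = U^{2}$
$\left(-50 + o\right) C{\left(- \frac{4}{-5} \right)} = \left(-50 - \frac{2}{3}\right) \left(- \frac{4}{-5}\right)^{2} = - \frac{152 \left(\left(-4\right) \left(- \frac{1}{5}\right)\right)^{2}}{3} = - \frac{152 \left(\frac{4}{5}\right)^{2}}{3} = \left(- \frac{152}{3}\right) \frac{16}{25} = - \frac{2432}{75}$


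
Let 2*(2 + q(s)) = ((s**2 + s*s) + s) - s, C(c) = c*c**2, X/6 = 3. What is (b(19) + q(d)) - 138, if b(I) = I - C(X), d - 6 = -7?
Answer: -5952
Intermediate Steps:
d = -1 (d = 6 - 7 = -1)
X = 18 (X = 6*3 = 18)
C(c) = c**3
q(s) = -2 + s**2 (q(s) = -2 + (((s**2 + s*s) + s) - s)/2 = -2 + (((s**2 + s**2) + s) - s)/2 = -2 + ((2*s**2 + s) - s)/2 = -2 + ((s + 2*s**2) - s)/2 = -2 + (2*s**2)/2 = -2 + s**2)
b(I) = -5832 + I (b(I) = I - 1*18**3 = I - 1*5832 = I - 5832 = -5832 + I)
(b(19) + q(d)) - 138 = ((-5832 + 19) + (-2 + (-1)**2)) - 138 = (-5813 + (-2 + 1)) - 138 = (-5813 - 1) - 138 = -5814 - 138 = -5952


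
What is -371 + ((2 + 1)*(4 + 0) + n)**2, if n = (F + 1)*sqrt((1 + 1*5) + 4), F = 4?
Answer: 23 + 120*sqrt(10) ≈ 402.47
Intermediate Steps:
n = 5*sqrt(10) (n = (4 + 1)*sqrt((1 + 1*5) + 4) = 5*sqrt((1 + 5) + 4) = 5*sqrt(6 + 4) = 5*sqrt(10) ≈ 15.811)
-371 + ((2 + 1)*(4 + 0) + n)**2 = -371 + ((2 + 1)*(4 + 0) + 5*sqrt(10))**2 = -371 + (3*4 + 5*sqrt(10))**2 = -371 + (12 + 5*sqrt(10))**2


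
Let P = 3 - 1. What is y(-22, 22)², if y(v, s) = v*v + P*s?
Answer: 278784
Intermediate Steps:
P = 2
y(v, s) = v² + 2*s (y(v, s) = v*v + 2*s = v² + 2*s)
y(-22, 22)² = ((-22)² + 2*22)² = (484 + 44)² = 528² = 278784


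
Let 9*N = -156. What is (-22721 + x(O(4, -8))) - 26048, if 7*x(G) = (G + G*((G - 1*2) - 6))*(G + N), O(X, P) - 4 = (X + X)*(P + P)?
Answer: -7911605/21 ≈ -3.7674e+5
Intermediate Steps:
N = -52/3 (N = (⅑)*(-156) = -52/3 ≈ -17.333)
O(X, P) = 4 + 4*P*X (O(X, P) = 4 + (X + X)*(P + P) = 4 + (2*X)*(2*P) = 4 + 4*P*X)
x(G) = (-52/3 + G)*(G + G*(-8 + G))/7 (x(G) = ((G + G*((G - 1*2) - 6))*(G - 52/3))/7 = ((G + G*((G - 2) - 6))*(-52/3 + G))/7 = ((G + G*((-2 + G) - 6))*(-52/3 + G))/7 = ((G + G*(-8 + G))*(-52/3 + G))/7 = ((-52/3 + G)*(G + G*(-8 + G)))/7 = (-52/3 + G)*(G + G*(-8 + G))/7)
(-22721 + x(O(4, -8))) - 26048 = (-22721 + (4 + 4*(-8)*4)*(364 - 73*(4 + 4*(-8)*4) + 3*(4 + 4*(-8)*4)²)/21) - 26048 = (-22721 + (4 - 128)*(364 - 73*(4 - 128) + 3*(4 - 128)²)/21) - 26048 = (-22721 + (1/21)*(-124)*(364 - 73*(-124) + 3*(-124)²)) - 26048 = (-22721 + (1/21)*(-124)*(364 + 9052 + 3*15376)) - 26048 = (-22721 + (1/21)*(-124)*(364 + 9052 + 46128)) - 26048 = (-22721 + (1/21)*(-124)*55544) - 26048 = (-22721 - 6887456/21) - 26048 = -7364597/21 - 26048 = -7911605/21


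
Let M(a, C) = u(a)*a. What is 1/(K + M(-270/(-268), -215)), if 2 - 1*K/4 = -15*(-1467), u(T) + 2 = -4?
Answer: -67/5897209 ≈ -1.1361e-5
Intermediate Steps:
u(T) = -6 (u(T) = -2 - 4 = -6)
M(a, C) = -6*a
K = -88012 (K = 8 - (-60)*(-1467) = 8 - 4*22005 = 8 - 88020 = -88012)
1/(K + M(-270/(-268), -215)) = 1/(-88012 - (-1620)/(-268)) = 1/(-88012 - (-1620)*(-1)/268) = 1/(-88012 - 6*135/134) = 1/(-88012 - 405/67) = 1/(-5897209/67) = -67/5897209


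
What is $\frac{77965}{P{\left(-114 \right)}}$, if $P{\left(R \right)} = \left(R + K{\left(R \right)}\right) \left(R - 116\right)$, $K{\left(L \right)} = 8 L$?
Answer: $\frac{15593}{47196} \approx 0.33039$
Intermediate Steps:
$P{\left(R \right)} = 9 R \left(-116 + R\right)$ ($P{\left(R \right)} = \left(R + 8 R\right) \left(R - 116\right) = 9 R \left(-116 + R\right)$)
$\frac{77965}{P{\left(-114 \right)}} = \frac{77965}{9 \left(-114\right) \left(-116 - 114\right)} = \frac{77965}{9 \left(-114\right) \left(-230\right)} = \frac{77965}{235980} = 77965 \cdot \frac{1}{235980} = \frac{15593}{47196}$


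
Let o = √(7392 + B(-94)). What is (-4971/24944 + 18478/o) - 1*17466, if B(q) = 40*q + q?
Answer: -435676875/24944 + 9239*√3538/1769 ≈ -17156.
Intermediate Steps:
B(q) = 41*q
o = √3538 (o = √(7392 + 41*(-94)) = √(7392 - 3854) = √3538 ≈ 59.481)
(-4971/24944 + 18478/o) - 1*17466 = (-4971/24944 + 18478/(√3538)) - 1*17466 = (-4971*1/24944 + 18478*(√3538/3538)) - 17466 = (-4971/24944 + 9239*√3538/1769) - 17466 = -435676875/24944 + 9239*√3538/1769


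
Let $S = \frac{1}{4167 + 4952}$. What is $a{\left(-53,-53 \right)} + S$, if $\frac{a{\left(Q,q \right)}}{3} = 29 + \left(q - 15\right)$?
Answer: $- \frac{1066922}{9119} \approx -117.0$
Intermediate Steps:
$S = \frac{1}{9119} \approx 0.00010966$
$a{\left(Q,q \right)} = 42 + 3 q$ ($a{\left(Q,q \right)} = 3 \left(29 + \left(q - 15\right)\right) = 3 \left(29 + \left(-15 + q\right)\right) = 3 \left(14 + q\right) = 42 + 3 q$)
$a{\left(-53,-53 \right)} + S = \left(42 + 3 \left(-53\right)\right) + \frac{1}{9119} = \left(42 - 159\right) + \frac{1}{9119} = -117 + \frac{1}{9119} = - \frac{1066922}{9119}$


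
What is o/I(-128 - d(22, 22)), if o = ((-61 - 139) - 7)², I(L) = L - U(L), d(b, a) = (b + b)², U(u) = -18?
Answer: -14283/682 ≈ -20.943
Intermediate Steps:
d(b, a) = 4*b² (d(b, a) = (2*b)² = 4*b²)
I(L) = 18 + L (I(L) = L - 1*(-18) = L + 18 = 18 + L)
o = 42849 (o = (-200 - 7)² = (-207)² = 42849)
o/I(-128 - d(22, 22)) = 42849/(18 + (-128 - 4*22²)) = 42849/(18 + (-128 - 4*484)) = 42849/(18 + (-128 - 1*1936)) = 42849/(18 + (-128 - 1936)) = 42849/(18 - 2064) = 42849/(-2046) = 42849*(-1/2046) = -14283/682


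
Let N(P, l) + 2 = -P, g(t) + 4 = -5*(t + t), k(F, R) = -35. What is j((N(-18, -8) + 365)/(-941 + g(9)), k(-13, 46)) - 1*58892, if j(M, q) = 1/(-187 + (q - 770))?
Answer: -58420865/992 ≈ -58892.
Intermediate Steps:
g(t) = -4 - 10*t (g(t) = -4 - 5*(t + t) = -4 - 10*t)
N(P, l) = -2 - P
j(M, q) = 1/(-957 + q) (j(M, q) = 1/(-187 + (-770 + q)) = 1/(-957 + q))
j((N(-18, -8) + 365)/(-941 + g(9)), k(-13, 46)) - 1*58892 = 1/(-957 - 35) - 1*58892 = 1/(-992) - 58892 = -1/992 - 58892 = -58420865/992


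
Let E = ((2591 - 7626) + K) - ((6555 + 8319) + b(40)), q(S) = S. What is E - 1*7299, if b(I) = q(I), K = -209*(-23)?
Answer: -22441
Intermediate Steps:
K = 4807
b(I) = I
E = -15142 (E = ((2591 - 7626) + 4807) - ((6555 + 8319) + 40) = (-5035 + 4807) - (14874 + 40) = -228 - 1*14914 = -228 - 14914 = -15142)
E - 1*7299 = -15142 - 1*7299 = -15142 - 7299 = -22441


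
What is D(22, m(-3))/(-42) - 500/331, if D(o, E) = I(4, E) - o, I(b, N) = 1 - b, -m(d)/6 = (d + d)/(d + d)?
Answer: -12725/13902 ≈ -0.91534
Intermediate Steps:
m(d) = -6 (m(d) = -6*(d + d)/(d + d) = -6*2*d/(2*d) = -6*2*d*1/(2*d) = -6*1 = -6)
D(o, E) = -3 - o (D(o, E) = (1 - 1*4) - o = (1 - 4) - o = -3 - o)
D(22, m(-3))/(-42) - 500/331 = (-3 - 1*22)/(-42) - 500/331 = (-3 - 22)*(-1/42) - 500*1/331 = -25*(-1/42) - 500/331 = 25/42 - 500/331 = -12725/13902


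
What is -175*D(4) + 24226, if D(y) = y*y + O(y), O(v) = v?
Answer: 20726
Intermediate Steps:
D(y) = y + y**2 (D(y) = y*y + y = y**2 + y = y + y**2)
-175*D(4) + 24226 = -700*(1 + 4) + 24226 = -700*5 + 24226 = -175*20 + 24226 = -3500 + 24226 = 20726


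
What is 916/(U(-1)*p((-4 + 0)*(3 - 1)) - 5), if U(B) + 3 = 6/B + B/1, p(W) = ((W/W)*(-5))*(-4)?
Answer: -916/205 ≈ -4.4683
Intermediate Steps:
p(W) = 20 (p(W) = (1*(-5))*(-4) = -5*(-4) = 20)
U(B) = -3 + B + 6/B (U(B) = -3 + (6/B + B/1) = -3 + (6/B + B*1) = -3 + (6/B + B) = -3 + (B + 6/B) = -3 + B + 6/B)
916/(U(-1)*p((-4 + 0)*(3 - 1)) - 5) = 916/((-3 - 1 + 6/(-1))*20 - 5) = 916/((-3 - 1 + 6*(-1))*20 - 5) = 916/((-3 - 1 - 6)*20 - 5) = 916/(-10*20 - 5) = 916/(-200 - 5) = 916/(-205) = 916*(-1/205) = -916/205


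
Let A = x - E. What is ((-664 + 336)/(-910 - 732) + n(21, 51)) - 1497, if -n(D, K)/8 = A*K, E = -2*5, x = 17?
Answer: -10273009/821 ≈ -12513.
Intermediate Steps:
E = -10
A = 27 (A = 17 - 1*(-10) = 17 + 10 = 27)
n(D, K) = -216*K
((-664 + 336)/(-910 - 732) + n(21, 51)) - 1497 = ((-664 + 336)/(-910 - 732) - 216*51) - 1497 = (-328/(-1642) - 11016) - 1497 = (-328*(-1/1642) - 11016) - 1497 = (164/821 - 11016) - 1497 = -9043972/821 - 1497 = -10273009/821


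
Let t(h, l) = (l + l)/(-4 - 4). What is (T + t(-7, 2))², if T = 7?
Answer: 169/4 ≈ 42.250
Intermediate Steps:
t(h, l) = -l/4 (t(h, l) = (2*l)/(-8) = (2*l)*(-⅛) = -l/4)
(T + t(-7, 2))² = (7 - ¼*2)² = (7 - ½)² = (13/2)² = 169/4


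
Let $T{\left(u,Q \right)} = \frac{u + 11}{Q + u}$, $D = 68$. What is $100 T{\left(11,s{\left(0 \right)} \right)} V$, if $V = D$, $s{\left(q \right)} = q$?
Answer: $13600$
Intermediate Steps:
$T{\left(u,Q \right)} = \frac{11 + u}{Q + u}$
$V = 68$
$100 T{\left(11,s{\left(0 \right)} \right)} V = 100 \frac{11 + 11}{0 + 11} \cdot 68 = 100 \cdot \frac{1}{11} \cdot 22 \cdot 68 = 100 \cdot 2 \cdot 68 = 200 \cdot 68 = 13600$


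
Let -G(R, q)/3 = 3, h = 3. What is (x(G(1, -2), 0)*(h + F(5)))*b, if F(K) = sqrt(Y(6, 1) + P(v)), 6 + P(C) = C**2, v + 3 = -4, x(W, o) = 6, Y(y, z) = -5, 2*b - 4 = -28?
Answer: -216 - 72*sqrt(38) ≈ -659.84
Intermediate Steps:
b = -12 (b = 2 + (1/2)*(-28) = 2 - 14 = -12)
G(R, q) = -9 (G(R, q) = -3*3 = -9)
v = -7 (v = -3 - 4 = -7)
P(C) = -6 + C**2
F(K) = sqrt(38) (F(K) = sqrt(-5 + (-6 + (-7)**2)) = sqrt(-5 + (-6 + 49)) = sqrt(-5 + 43) = sqrt(38))
(x(G(1, -2), 0)*(h + F(5)))*b = (6*(3 + sqrt(38)))*(-12) = (18 + 6*sqrt(38))*(-12) = -216 - 72*sqrt(38)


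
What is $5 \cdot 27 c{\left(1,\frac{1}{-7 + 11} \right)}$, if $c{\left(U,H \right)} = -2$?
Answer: $-270$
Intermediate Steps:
$5 \cdot 27 c{\left(1,\frac{1}{-7 + 11} \right)} = 5 \cdot 27 \left(-2\right) = 135 \left(-2\right) = -270$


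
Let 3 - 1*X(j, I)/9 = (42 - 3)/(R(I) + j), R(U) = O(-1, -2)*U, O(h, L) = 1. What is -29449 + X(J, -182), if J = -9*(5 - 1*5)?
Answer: -411881/14 ≈ -29420.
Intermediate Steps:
J = 0 (J = -9*(5 - 5) = -9*0 = 0)
R(U) = U (R(U) = 1*U = U)
X(j, I) = 27 - 351/(I + j) (X(j, I) = 27 - 9*(42 - 3)/(I + j) = 27 - 351/(I + j))
-29449 + X(J, -182) = -29449 + 27*(-13 - 182 + 0)/(-182 + 0) = -29449 + 27*(-195)/(-182) = -29449 + 27*(-1/182)*(-195) = -29449 + 405/14 = -411881/14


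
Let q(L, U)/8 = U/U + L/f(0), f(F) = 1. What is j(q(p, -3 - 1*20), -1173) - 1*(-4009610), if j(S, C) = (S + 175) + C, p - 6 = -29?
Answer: 4008436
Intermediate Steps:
p = -23 (p = 6 - 29 = -23)
q(L, U) = 8 + 8*L (q(L, U) = 8*(U/U + L/1) = 8*(1 + L*1) = 8*(1 + L) = 8 + 8*L)
j(S, C) = 175 + C + S (j(S, C) = (175 + S) + C = 175 + C + S)
j(q(p, -3 - 1*20), -1173) - 1*(-4009610) = (175 - 1173 + (8 + 8*(-23))) - 1*(-4009610) = (175 - 1173 + (8 - 184)) + 4009610 = (175 - 1173 - 176) + 4009610 = -1174 + 4009610 = 4008436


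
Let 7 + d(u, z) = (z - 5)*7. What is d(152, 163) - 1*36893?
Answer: -35794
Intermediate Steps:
d(u, z) = -42 + 7*z (d(u, z) = -7 + (z - 5)*7 = -7 + (-5 + z)*7 = -7 + (-35 + 7*z) = -42 + 7*z)
d(152, 163) - 1*36893 = (-42 + 7*163) - 1*36893 = (-42 + 1141) - 36893 = 1099 - 36893 = -35794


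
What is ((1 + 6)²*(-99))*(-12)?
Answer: 58212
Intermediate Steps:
((1 + 6)²*(-99))*(-12) = (7²*(-99))*(-12) = (49*(-99))*(-12) = -4851*(-12) = 58212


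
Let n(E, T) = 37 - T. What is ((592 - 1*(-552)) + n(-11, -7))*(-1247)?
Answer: -1481436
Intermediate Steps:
((592 - 1*(-552)) + n(-11, -7))*(-1247) = ((592 - 1*(-552)) + (37 - 1*(-7)))*(-1247) = ((592 + 552) + (37 + 7))*(-1247) = (1144 + 44)*(-1247) = 1188*(-1247) = -1481436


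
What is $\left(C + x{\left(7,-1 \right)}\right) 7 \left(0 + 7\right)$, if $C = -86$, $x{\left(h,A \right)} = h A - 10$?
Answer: $-5047$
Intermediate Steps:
$x{\left(h,A \right)} = -10 + A h$ ($x{\left(h,A \right)} = A h - 10 = -10 + A h$)
$\left(C + x{\left(7,-1 \right)}\right) 7 \left(0 + 7\right) = \left(-86 - 17\right) 7 \left(0 + 7\right) = \left(-86 - 17\right) 7 \cdot 7 = \left(-86 - 17\right) 49 = \left(-103\right) 49 = -5047$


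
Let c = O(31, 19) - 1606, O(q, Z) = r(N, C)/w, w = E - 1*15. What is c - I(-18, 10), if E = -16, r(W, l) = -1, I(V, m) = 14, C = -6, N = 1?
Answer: -50219/31 ≈ -1620.0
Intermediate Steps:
w = -31 (w = -16 - 1*15 = -16 - 15 = -31)
O(q, Z) = 1/31 (O(q, Z) = -1/(-31) = -1*(-1/31) = 1/31)
c = -49785/31 (c = 1/31 - 1606 = -49785/31 ≈ -1606.0)
c - I(-18, 10) = -49785/31 - 1*14 = -49785/31 - 14 = -50219/31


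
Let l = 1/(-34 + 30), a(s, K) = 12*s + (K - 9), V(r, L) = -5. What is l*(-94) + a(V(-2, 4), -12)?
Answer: -115/2 ≈ -57.500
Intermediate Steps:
a(s, K) = -9 + K + 12*s (a(s, K) = 12*s + (-9 + K) = -9 + K + 12*s)
l = -¼ (l = 1/(-4) = -¼ ≈ -0.25000)
l*(-94) + a(V(-2, 4), -12) = -¼*(-94) + (-9 - 12 + 12*(-5)) = 47/2 + (-9 - 12 - 60) = 47/2 - 81 = -115/2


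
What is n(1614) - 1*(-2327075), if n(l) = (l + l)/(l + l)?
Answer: 2327076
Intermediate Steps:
n(l) = 1 (n(l) = (2*l)/((2*l)) = (2*l)*(1/(2*l)) = 1)
n(1614) - 1*(-2327075) = 1 - 1*(-2327075) = 1 + 2327075 = 2327076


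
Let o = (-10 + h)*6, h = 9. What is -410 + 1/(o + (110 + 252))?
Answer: -145959/356 ≈ -410.00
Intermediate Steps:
o = -6 (o = (-10 + 9)*6 = -1*6 = -6)
-410 + 1/(o + (110 + 252)) = -410 + 1/(-6 + (110 + 252)) = -410 + 1/(-6 + 362) = -410 + 1/356 = -145959/356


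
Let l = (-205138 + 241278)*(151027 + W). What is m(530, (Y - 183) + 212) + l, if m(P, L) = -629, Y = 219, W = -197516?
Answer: -1680113089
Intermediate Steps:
l = -1680112460 (l = (-205138 + 241278)*(151027 - 197516) = 36140*(-46489) = -1680112460)
m(530, (Y - 183) + 212) + l = -629 - 1680112460 = -1680113089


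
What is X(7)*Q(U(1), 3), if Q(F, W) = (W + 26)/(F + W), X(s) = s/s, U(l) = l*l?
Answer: 29/4 ≈ 7.2500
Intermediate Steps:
U(l) = l²
X(s) = 1
Q(F, W) = (26 + W)/(F + W)
X(7)*Q(U(1), 3) = 1*((26 + 3)/(1² + 3)) = 1*(29/(1 + 3)) = 1*(29/4) = 29/4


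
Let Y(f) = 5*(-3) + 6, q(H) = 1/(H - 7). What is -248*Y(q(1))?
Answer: 2232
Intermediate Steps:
q(H) = 1/(-7 + H)
Y(f) = -9 (Y(f) = -15 + 6 = -9)
-248*Y(q(1)) = -248*(-9) = 2232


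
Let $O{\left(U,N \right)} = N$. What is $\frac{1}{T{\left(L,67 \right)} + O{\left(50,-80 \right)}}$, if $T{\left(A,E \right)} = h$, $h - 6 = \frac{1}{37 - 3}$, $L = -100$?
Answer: $- \frac{34}{2515} \approx -0.013519$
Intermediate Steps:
$h = \frac{205}{34}$ ($h = 6 + \frac{1}{37 - 3} = 6 + \frac{1}{34} = \frac{205}{34} \approx 6.0294$)
$T{\left(A,E \right)} = \frac{205}{34}$
$\frac{1}{T{\left(L,67 \right)} + O{\left(50,-80 \right)}} = \frac{1}{\frac{205}{34} - 80} = \frac{1}{- \frac{2515}{34}} = - \frac{34}{2515}$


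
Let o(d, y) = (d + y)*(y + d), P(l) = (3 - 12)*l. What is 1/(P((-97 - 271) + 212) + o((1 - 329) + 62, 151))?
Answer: 1/14629 ≈ 6.8357e-5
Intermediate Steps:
P(l) = -9*l
o(d, y) = (d + y)² (o(d, y) = (d + y)*(d + y) = (d + y)²)
1/(P((-97 - 271) + 212) + o((1 - 329) + 62, 151)) = 1/(-9*((-97 - 271) + 212) + (((1 - 329) + 62) + 151)²) = 1/(-9*(-368 + 212) + ((-328 + 62) + 151)²) = 1/(-9*(-156) + (-266 + 151)²) = 1/(1404 + (-115)²) = 1/(1404 + 13225) = 1/14629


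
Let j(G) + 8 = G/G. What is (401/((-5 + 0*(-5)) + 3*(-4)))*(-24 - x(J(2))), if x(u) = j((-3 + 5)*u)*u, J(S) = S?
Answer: 4010/17 ≈ 235.88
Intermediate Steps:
j(G) = -7 (j(G) = -8 + G/G = -8 + 1 = -7)
x(u) = -7*u
(401/((-5 + 0*(-5)) + 3*(-4)))*(-24 - x(J(2))) = (401/((-5 + 0*(-5)) + 3*(-4)))*(-24 - (-7)*2) = (401/((-5 + 0) - 12))*(-24 - 1*(-14)) = (401/(-5 - 12))*(-24 + 14) = (401/(-17))*(-10) = (401*(-1/17))*(-10) = -401/17*(-10) = 4010/17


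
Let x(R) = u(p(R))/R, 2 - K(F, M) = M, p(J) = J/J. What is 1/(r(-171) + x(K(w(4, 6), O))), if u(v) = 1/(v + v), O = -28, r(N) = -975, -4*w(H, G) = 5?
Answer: -60/58499 ≈ -0.0010257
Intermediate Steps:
w(H, G) = -5/4 (w(H, G) = -1/4*5 = -5/4)
p(J) = 1
u(v) = 1/(2*v)
K(F, M) = 2 - M
x(R) = 1/(2*R) (x(R) = ((1/2)/1)/R = ((1/2)*1)/R = 1/(2*R))
1/(r(-171) + x(K(w(4, 6), O))) = 1/(-975 + 1/(2*(2 - 1*(-28)))) = 1/(-975 + 1/(2*(2 + 28))) = 1/(-975 + (1/2)/30) = 1/(-975 + (1/2)*(1/30)) = 1/(-975 + 1/60) = 1/(-58499/60) = -60/58499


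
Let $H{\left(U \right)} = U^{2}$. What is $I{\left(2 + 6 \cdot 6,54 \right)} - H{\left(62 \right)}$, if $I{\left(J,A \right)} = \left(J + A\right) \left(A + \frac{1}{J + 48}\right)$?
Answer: $\frac{48378}{43} \approx 1125.1$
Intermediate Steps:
$I{\left(J,A \right)} = \left(A + J\right) \left(A + \frac{1}{48 + J}\right)$
$I{\left(2 + 6 \cdot 6,54 \right)} - H{\left(62 \right)} = \frac{54 + \left(2 + 6 \cdot 6\right) + 48 \cdot 54^{2} + 54 \left(2 + 6 \cdot 6\right)^{2} + \left(2 + 6 \cdot 6\right) 54^{2} + 48 \cdot 54 \left(2 + 6 \cdot 6\right)}{48 + \left(2 + 6 \cdot 6\right)} - 62^{2} = \frac{54 + \left(2 + 36\right) + 48 \cdot 2916 + 54 \left(2 + 36\right)^{2} + \left(2 + 36\right) 2916 + 48 \cdot 54 \left(2 + 36\right)}{48 + \left(2 + 36\right)} - 3844 = \frac{54 + 38 + 139968 + 54 \cdot 38^{2} + 38 \cdot 2916 + 48 \cdot 54 \cdot 38}{48 + 38} - 3844 = \frac{54 + 38 + 139968 + 54 \cdot 1444 + 110808 + 98496}{86} - 3844 = \frac{54 + 38 + 139968 + 77976 + 110808 + 98496}{86} - 3844 = \frac{1}{86} \cdot 427340 - 3844 = \frac{213670}{43} - 3844 = \frac{48378}{43}$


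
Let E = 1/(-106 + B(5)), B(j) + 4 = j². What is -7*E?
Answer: 7/85 ≈ 0.082353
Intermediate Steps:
B(j) = -4 + j²
E = -1/85 (E = 1/(-106 + (-4 + 5²)) = 1/(-106 + (-4 + 25)) = 1/(-106 + 21) = 1/(-85) = -1/85 ≈ -0.011765)
-7*E = -7*(-1/85) = 7/85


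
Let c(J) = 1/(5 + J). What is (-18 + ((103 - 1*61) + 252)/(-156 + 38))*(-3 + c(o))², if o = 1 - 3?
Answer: -25792/177 ≈ -145.72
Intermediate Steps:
o = -2
(-18 + ((103 - 1*61) + 252)/(-156 + 38))*(-3 + c(o))² = (-18 + ((103 - 1*61) + 252)/(-156 + 38))*(-3 + 1/(5 - 2))² = (-18 + ((103 - 61) + 252)/(-118))*(-3 + 1/3)² = (-18 + (42 + 252)*(-1/118))*(-3 + ⅓)² = (-18 + 294*(-1/118))*(-8/3)² = (-18 - 147/59)*(64/9) = -1209/59*64/9 = -25792/177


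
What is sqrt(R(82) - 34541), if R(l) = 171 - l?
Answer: 6*I*sqrt(957) ≈ 185.61*I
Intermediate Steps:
sqrt(R(82) - 34541) = sqrt((171 - 1*82) - 34541) = sqrt((171 - 82) - 34541) = sqrt(89 - 34541) = sqrt(-34452) = 6*I*sqrt(957)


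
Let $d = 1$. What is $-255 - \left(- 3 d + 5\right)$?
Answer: $-257$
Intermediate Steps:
$-255 - \left(- 3 d + 5\right) = -255 - \left(\left(-3\right) 1 + 5\right) = -255 - \left(-3 + 5\right) = -255 - 2 = -257$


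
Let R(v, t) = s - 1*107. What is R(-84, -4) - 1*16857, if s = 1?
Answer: -16963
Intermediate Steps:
R(v, t) = -106 (R(v, t) = 1 - 1*107 = 1 - 107 = -106)
R(-84, -4) - 1*16857 = -106 - 1*16857 = -106 - 16857 = -16963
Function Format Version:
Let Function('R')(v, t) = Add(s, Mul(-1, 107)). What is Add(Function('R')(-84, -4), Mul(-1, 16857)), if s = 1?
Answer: -16963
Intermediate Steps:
Function('R')(v, t) = -106 (Function('R')(v, t) = Add(1, Mul(-1, 107)) = Add(1, -107) = -106)
Add(Function('R')(-84, -4), Mul(-1, 16857)) = Add(-106, Mul(-1, 16857)) = Add(-106, -16857) = -16963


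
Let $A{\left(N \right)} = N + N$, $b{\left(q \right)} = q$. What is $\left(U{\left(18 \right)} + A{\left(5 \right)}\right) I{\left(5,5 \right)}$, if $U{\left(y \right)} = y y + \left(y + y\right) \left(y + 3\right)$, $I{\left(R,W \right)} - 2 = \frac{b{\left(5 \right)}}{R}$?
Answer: $3270$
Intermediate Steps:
$A{\left(N \right)} = 2 N$
$I{\left(R,W \right)} = 2 + \frac{5}{R}$
$U{\left(y \right)} = y^{2} + 2 y \left(3 + y\right)$
$\left(U{\left(18 \right)} + A{\left(5 \right)}\right) I{\left(5,5 \right)} = \left(3 \cdot 18 \left(2 + 18\right) + 2 \cdot 5\right) \left(2 + \frac{5}{5}\right) = \left(3 \cdot 18 \cdot 20 + 10\right) \left(2 + 5 \cdot \frac{1}{5}\right) = \left(1080 + 10\right) \left(2 + 1\right) = 1090 \cdot 3 = 3270$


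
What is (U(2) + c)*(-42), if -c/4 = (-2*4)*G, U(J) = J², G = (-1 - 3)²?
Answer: -21672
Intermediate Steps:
G = 16 (G = (-4)² = 16)
c = 512 (c = -4*(-2*4)*16 = -(-32)*16 = -4*(-128) = 512)
(U(2) + c)*(-42) = (2² + 512)*(-42) = (4 + 512)*(-42) = 516*(-42) = -21672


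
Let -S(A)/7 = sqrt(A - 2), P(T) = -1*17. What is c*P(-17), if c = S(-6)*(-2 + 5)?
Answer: 714*I*sqrt(2) ≈ 1009.7*I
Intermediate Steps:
P(T) = -17
S(A) = -7*sqrt(-2 + A) (S(A) = -7*sqrt(A - 2) = -7*sqrt(-2 + A))
c = -42*I*sqrt(2) (c = (-7*sqrt(-2 - 6))*(-2 + 5) = -14*I*sqrt(2)*3 = -42*I*sqrt(2) ≈ -59.397*I)
c*P(-17) = -42*I*sqrt(2)*(-17) = 714*I*sqrt(2)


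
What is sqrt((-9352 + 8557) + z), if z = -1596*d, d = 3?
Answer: I*sqrt(5583) ≈ 74.719*I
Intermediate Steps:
z = -4788 (z = -1596*3 = -798*6 = -4788)
sqrt((-9352 + 8557) + z) = sqrt((-9352 + 8557) - 4788) = sqrt(-795 - 4788) = sqrt(-5583) = I*sqrt(5583)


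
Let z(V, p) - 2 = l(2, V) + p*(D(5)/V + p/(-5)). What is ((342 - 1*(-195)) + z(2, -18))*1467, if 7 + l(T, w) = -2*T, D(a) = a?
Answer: 3067497/5 ≈ 6.1350e+5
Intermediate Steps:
l(T, w) = -7 - 2*T
z(V, p) = -9 + p*(5/V - p/5) (z(V, p) = 2 + ((-7 - 2*2) + p*(5/V + p/(-5))) = 2 + ((-7 - 4) + p*(5/V + p*(-1/5))) = 2 + (-11 + p*(5/V - p/5)) = -9 + p*(5/V - p/5))
((342 - 1*(-195)) + z(2, -18))*1467 = ((342 - 1*(-195)) + (-9 - 1/5*(-18)**2 + 5*(-18)/2))*1467 = ((342 + 195) + (-9 - 1/5*324 + 5*(-18)*(1/2)))*1467 = (537 + (-9 - 324/5 - 45))*1467 = (537 - 594/5)*1467 = (2091/5)*1467 = 3067497/5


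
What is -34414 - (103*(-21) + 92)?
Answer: -32343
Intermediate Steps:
-34414 - (103*(-21) + 92) = -34414 - (-2163 + 92) = -34414 - 1*(-2071) = -34414 + 2071 = -32343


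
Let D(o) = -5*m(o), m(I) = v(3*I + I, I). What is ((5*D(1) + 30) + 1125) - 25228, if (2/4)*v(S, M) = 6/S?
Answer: -24148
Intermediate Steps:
v(S, M) = 12/S (v(S, M) = 2*(6/S) = 12/S)
m(I) = 3/I (m(I) = 12/(3*I + I) = 12/((4*I)) = 12*(1/(4*I)) = 3/I)
D(o) = -15/o
((5*D(1) + 30) + 1125) - 25228 = ((5*(-15/1) + 30) + 1125) - 25228 = ((5*(-15*1) + 30) + 1125) - 25228 = ((5*(-15) + 30) + 1125) - 25228 = ((-75 + 30) + 1125) - 25228 = (-45 + 1125) - 25228 = 1080 - 25228 = -24148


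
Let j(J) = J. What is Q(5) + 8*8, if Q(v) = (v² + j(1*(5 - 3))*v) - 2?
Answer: 97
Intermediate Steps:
Q(v) = -2 + v² + 2*v (Q(v) = (v² + (1*(5 - 3))*v) - 2 = (v² + (1*2)*v) - 2 = (v² + 2*v) - 2 = -2 + v² + 2*v)
Q(5) + 8*8 = (-2 + 5² + 2*5) + 8*8 = (-2 + 25 + 10) + 64 = 33 + 64 = 97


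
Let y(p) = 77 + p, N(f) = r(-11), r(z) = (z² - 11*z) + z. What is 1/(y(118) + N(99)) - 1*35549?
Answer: -15143873/426 ≈ -35549.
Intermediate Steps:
r(z) = z² - 10*z
N(f) = 231 (N(f) = -11*(-10 - 11) = -11*(-21) = 231)
1/(y(118) + N(99)) - 1*35549 = 1/((77 + 118) + 231) - 1*35549 = 1/(195 + 231) - 35549 = 1/426 - 35549 = -15143873/426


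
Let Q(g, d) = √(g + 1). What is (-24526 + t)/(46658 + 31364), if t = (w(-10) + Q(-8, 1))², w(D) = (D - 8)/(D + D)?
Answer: -2453219/7802200 + 9*I*√7/390110 ≈ -0.31443 + 6.1039e-5*I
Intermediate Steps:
Q(g, d) = √(1 + g)
w(D) = (-8 + D)/(2*D) (w(D) = (-8 + D)/((2*D)) = (-8 + D)*(1/(2*D)) = (-8 + D)/(2*D))
t = (9/10 + I*√7)² (t = ((½)*(-8 - 10)/(-10) + √(1 - 8))² = ((½)*(-⅒)*(-18) + √(-7))² = (9/10 + I*√7)² ≈ -6.19 + 4.7624*I)
(-24526 + t)/(46658 + 31364) = (-24526 + (-619/100 + 9*I*√7/5))/(46658 + 31364) = (-2453219/100 + 9*I*√7/5)/78022 = (-2453219/100 + 9*I*√7/5)*(1/78022) = -2453219/7802200 + 9*I*√7/390110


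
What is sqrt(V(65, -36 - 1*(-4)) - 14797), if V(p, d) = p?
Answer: 2*I*sqrt(3683) ≈ 121.38*I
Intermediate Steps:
sqrt(V(65, -36 - 1*(-4)) - 14797) = sqrt(65 - 14797) = sqrt(-14732) = 2*I*sqrt(3683)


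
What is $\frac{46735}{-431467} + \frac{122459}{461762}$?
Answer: $\frac{31256570283}{199235064854} \approx 0.15688$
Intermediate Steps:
$\frac{46735}{-431467} + \frac{122459}{461762} = 46735 \left(- \frac{1}{431467}\right) + 122459 \cdot \frac{1}{461762} = - \frac{46735}{431467} + \frac{122459}{461762} = \frac{31256570283}{199235064854}$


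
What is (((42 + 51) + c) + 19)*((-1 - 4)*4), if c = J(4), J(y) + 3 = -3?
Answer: -2120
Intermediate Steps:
J(y) = -6 (J(y) = -3 - 3 = -6)
c = -6
(((42 + 51) + c) + 19)*((-1 - 4)*4) = (((42 + 51) - 6) + 19)*((-1 - 4)*4) = ((93 - 6) + 19)*(-5*4) = (87 + 19)*(-20) = 106*(-20) = -2120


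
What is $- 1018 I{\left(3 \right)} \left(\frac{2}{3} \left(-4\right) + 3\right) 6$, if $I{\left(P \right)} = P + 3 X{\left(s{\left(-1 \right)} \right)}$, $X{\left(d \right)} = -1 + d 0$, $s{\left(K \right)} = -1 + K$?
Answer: $0$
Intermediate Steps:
$X{\left(d \right)} = -1$ ($X{\left(d \right)} = -1 + 0 = -1$)
$I{\left(P \right)} = -3 + P$ ($I{\left(P \right)} = P + 3 \left(-1\right) = P - 3 = -3 + P$)
$- 1018 I{\left(3 \right)} \left(\frac{2}{3} \left(-4\right) + 3\right) 6 = - 1018 \left(-3 + 3\right) \left(\frac{2}{3} \left(-4\right) + 3\right) 6 = - 1018 \cdot 0 \left(2 \cdot \frac{1}{3} \left(-4\right) + 3\right) 6 = - 1018 \cdot 0 \left(\frac{2}{3} \left(-4\right) + 3\right) 6 = - 1018 \cdot 0 \left(- \frac{8}{3} + 3\right) 6 = - 1018 \cdot 0 \cdot \frac{1}{3} \cdot 6 = - 1018 \cdot 0 \cdot 6 = \left(-1018\right) 0 = 0$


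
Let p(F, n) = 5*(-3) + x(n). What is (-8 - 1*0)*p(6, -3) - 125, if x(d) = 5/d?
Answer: 25/3 ≈ 8.3333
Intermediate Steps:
p(F, n) = -15 + 5/n (p(F, n) = 5*(-3) + 5/n = -15 + 5/n)
(-8 - 1*0)*p(6, -3) - 125 = (-8 - 1*0)*(-15 + 5/(-3)) - 125 = (-8 + 0)*(-15 + 5*(-1/3)) - 125 = -8*(-15 - 5/3) - 125 = -8*(-50/3) - 125 = 400/3 - 125 = 25/3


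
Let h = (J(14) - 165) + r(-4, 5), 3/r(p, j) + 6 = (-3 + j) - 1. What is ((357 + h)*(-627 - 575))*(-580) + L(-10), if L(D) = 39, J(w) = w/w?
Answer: 134133623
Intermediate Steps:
r(p, j) = 3/(-10 + j) (r(p, j) = 3/(-6 + ((-3 + j) - 1)) = 3/(-6 + (-4 + j)) = 3/(-10 + j))
J(w) = 1
h = -823/5 (h = (1 - 165) + 3/(-10 + 5) = -164 + 3/(-5) = -164 + 3*(-⅕) = -164 - ⅗ = -823/5 ≈ -164.60)
((357 + h)*(-627 - 575))*(-580) + L(-10) = ((357 - 823/5)*(-627 - 575))*(-580) + 39 = ((962/5)*(-1202))*(-580) + 39 = -1156324/5*(-580) + 39 = 134133584 + 39 = 134133623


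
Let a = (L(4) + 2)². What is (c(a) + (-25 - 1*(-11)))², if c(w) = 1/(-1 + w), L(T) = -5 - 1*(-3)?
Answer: 225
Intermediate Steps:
L(T) = -2 (L(T) = -5 + 3 = -2)
a = 0 (a = (-2 + 2)² = 0² = 0)
(c(a) + (-25 - 1*(-11)))² = (1/(-1 + 0) + (-25 - 1*(-11)))² = (1/(-1) + (-25 + 11))² = (-1 - 14)² = (-15)² = 225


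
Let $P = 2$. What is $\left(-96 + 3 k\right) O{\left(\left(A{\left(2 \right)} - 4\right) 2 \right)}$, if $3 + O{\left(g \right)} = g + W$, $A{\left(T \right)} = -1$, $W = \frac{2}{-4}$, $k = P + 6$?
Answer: $972$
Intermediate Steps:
$k = 8$ ($k = 2 + 6 = 8$)
$W = - \frac{1}{2}$ ($W = 2 \left(- \frac{1}{4}\right) = - \frac{1}{2} \approx -0.5$)
$O{\left(g \right)} = - \frac{7}{2} + g$ ($O{\left(g \right)} = -3 + \left(g - \frac{1}{2}\right) = -3 + \left(- \frac{1}{2} + g\right) = - \frac{7}{2} + g$)
$\left(-96 + 3 k\right) O{\left(\left(A{\left(2 \right)} - 4\right) 2 \right)} = \left(-96 + 3 \cdot 8\right) \left(- \frac{7}{2} + \left(-1 - 4\right) 2\right) = \left(-96 + 24\right) \left(- \frac{7}{2} - 10\right) = - 72 \left(- \frac{7}{2} - 10\right) = \left(-72\right) \left(- \frac{27}{2}\right) = 972$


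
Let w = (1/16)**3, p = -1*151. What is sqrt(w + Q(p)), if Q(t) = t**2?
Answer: sqrt(93392897)/64 ≈ 151.00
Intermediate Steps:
p = -151
w = 1/4096 (w = (1/16)**3 = 1/4096 ≈ 0.00024414)
sqrt(w + Q(p)) = sqrt(1/4096 + (-151)**2) = sqrt(1/4096 + 22801) = sqrt(93392897/4096) = sqrt(93392897)/64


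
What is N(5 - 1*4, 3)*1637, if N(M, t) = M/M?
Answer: 1637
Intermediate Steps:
N(M, t) = 1
N(5 - 1*4, 3)*1637 = 1*1637 = 1637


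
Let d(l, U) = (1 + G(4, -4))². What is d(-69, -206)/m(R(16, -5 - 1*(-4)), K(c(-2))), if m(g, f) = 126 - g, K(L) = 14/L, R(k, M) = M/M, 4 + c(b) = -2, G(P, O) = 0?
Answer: 1/125 ≈ 0.0080000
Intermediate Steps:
c(b) = -6 (c(b) = -4 - 2 = -6)
R(k, M) = 1
d(l, U) = 1 (d(l, U) = (1 + 0)² = 1² = 1)
d(-69, -206)/m(R(16, -5 - 1*(-4)), K(c(-2))) = 1/(126 - 1*1) = 1/(126 - 1) = 1/125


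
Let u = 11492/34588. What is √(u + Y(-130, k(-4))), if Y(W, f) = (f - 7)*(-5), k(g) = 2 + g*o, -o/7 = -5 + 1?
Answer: 2*√10941412274/8647 ≈ 24.194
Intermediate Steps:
o = 28 (o = -7*(-5 + 1) = -7*(-4) = 28)
k(g) = 2 + 28*g (k(g) = 2 + g*28 = 2 + 28*g)
Y(W, f) = 35 - 5*f (Y(W, f) = (-7 + f)*(-5) = 35 - 5*f)
u = 2873/8647 (u = 11492*(1/34588) = 2873/8647 ≈ 0.33225)
√(u + Y(-130, k(-4))) = √(2873/8647 + (35 - 5*(2 + 28*(-4)))) = √(2873/8647 + (35 - 5*(2 - 112))) = √(2873/8647 + (35 - 5*(-110))) = √(2873/8647 + (35 + 550)) = √(2873/8647 + 585) = √(5061368/8647) = 2*√10941412274/8647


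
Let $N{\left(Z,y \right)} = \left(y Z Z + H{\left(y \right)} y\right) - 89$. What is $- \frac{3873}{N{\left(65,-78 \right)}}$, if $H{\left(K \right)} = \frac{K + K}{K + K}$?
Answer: $\frac{3873}{329717} \approx 0.011746$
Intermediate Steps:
$H{\left(K \right)} = 1$ ($H{\left(K \right)} = \frac{2 K}{2 K} = 2 K \frac{1}{2 K} = 1$)
$N{\left(Z,y \right)} = -89 + y + y Z^{2}$ ($N{\left(Z,y \right)} = \left(y Z Z + 1 y\right) - 89 = \left(Z y Z + y\right) - 89 = \left(y Z^{2} + y\right) - 89 = \left(y + y Z^{2}\right) - 89 = -89 + y + y Z^{2}$)
$- \frac{3873}{N{\left(65,-78 \right)}} = - \frac{3873}{-89 - 78 - 78 \cdot 65^{2}} = - \frac{3873}{-89 - 78 - 329550} = - \frac{3873}{-329717} = \left(-3873\right) \left(- \frac{1}{329717}\right) = \frac{3873}{329717}$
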